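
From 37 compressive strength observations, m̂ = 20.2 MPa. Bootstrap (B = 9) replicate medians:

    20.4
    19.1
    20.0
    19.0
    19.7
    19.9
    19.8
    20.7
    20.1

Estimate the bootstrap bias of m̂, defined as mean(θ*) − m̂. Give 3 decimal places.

bias = −0.344

mean(θ*) = (20.4 + 19.1 + 20.0 + 19.0 + 19.7 + 19.9 + 19.8 + 20.7 + 20.1) / 9 = 19.8556
bias = 19.8556 − 20.2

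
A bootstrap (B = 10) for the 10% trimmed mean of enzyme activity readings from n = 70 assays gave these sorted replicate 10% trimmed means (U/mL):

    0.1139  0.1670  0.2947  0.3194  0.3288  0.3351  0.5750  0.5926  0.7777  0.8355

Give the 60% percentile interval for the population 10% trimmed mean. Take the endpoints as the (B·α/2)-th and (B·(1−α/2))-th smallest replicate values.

(0.1670, 0.5926)

α = 0.40; lower rank = 10 × 0.200 = 2; upper rank = 10 × 0.800 = 8.
The 2nd smallest replicate is 0.1670; the 8th is 0.5926.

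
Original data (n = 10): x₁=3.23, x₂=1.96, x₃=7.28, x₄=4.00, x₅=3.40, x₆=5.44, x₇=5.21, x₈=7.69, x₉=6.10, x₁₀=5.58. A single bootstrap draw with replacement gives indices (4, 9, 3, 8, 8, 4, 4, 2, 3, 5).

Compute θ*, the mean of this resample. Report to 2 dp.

θ* = 5.34

Resample values: 4.00, 6.10, 7.28, 7.69, 7.69, 4.00, 4.00, 1.96, 7.28, 3.40.
Mean = (4.00 + 6.10 + 7.28 + 7.69 + 7.69 + 4.00 + 4.00 + 1.96 + 7.28 + 3.40) / 10 = 53.400 / 10 = 5.34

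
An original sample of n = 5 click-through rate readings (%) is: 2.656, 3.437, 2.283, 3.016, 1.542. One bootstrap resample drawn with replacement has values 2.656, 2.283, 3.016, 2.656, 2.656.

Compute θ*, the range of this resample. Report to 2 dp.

θ* = 0.73

Range = 3.016 − 2.283 = 0.73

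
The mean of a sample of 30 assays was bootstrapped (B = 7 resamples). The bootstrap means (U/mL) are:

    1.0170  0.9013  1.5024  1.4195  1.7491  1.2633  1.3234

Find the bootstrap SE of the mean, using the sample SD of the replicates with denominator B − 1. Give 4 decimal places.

SE* = 0.2878

Bootstrap SE is the standard deviation of the 7 replicate means.
Mean of replicates: (1.0170 + 0.9013 + 1.5024 + 1.4195 + 1.7491 + 1.2633 + 1.3234) / 7 = 9.17600 / 7 = 1.31086
Sum of squared deviations: (−0.29386)² + (−0.40956)² + (+0.19154)² + (+0.10864)² + (+0.43824)² + (−0.04756)² + (+0.01254)² = 0.49706
Variance = 0.49706 / 6 = 0.08284
SE* = √0.08284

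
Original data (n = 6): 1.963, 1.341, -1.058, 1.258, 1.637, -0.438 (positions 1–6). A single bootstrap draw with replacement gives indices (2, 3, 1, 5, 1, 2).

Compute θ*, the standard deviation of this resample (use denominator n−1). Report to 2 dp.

Resample values: 1.341, -1.058, 1.963, 1.637, 1.963, 1.341.
Mean = 1.1978; sum of squared deviations = 6.4936
s² = 6.4936 / 5 = 1.2987
s = √1.2987 = 1.14

θ* = 1.14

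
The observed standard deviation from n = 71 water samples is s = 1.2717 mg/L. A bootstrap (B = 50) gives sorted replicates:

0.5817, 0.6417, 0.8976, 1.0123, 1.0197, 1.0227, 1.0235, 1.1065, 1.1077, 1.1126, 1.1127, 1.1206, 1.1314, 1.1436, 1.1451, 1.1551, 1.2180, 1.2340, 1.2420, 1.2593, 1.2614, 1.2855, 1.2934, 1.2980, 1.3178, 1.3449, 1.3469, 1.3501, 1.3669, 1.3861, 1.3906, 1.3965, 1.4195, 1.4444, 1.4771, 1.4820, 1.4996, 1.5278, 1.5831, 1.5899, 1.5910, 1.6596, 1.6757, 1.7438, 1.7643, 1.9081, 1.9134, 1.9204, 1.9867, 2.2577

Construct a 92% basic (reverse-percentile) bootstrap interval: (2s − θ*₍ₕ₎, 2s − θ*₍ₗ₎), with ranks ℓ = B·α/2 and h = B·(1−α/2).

(0.6230, 1.9017)

Percentile endpoints at ranks 2 and 48: θ*₍2₎ = 0.6417, θ*₍48₎ = 1.9204.
Basic interval reflects these around s:
  lower = 2 × 1.2717 − 1.9204 = 0.6230
  upper = 2 × 1.2717 − 0.6417 = 1.9017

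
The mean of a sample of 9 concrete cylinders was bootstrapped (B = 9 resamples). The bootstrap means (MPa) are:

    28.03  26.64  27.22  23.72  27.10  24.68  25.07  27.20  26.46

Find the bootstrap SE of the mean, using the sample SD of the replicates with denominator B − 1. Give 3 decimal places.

Bootstrap SE is the standard deviation of the 9 replicate means.
Mean of replicates: (28.03 + 26.64 + 27.22 + 23.72 + 27.10 + 24.68 + 25.07 + 27.20 + 26.46) / 9 = 236.1200 / 9 = 26.2356
Sum of squared deviations: (+1.7944)² + (+0.4044)² + (+0.9844)² + (−2.5156)² + (+0.8644)² + (−1.5556)² + (−1.1656)² + (+0.9644)² + (+0.2244)² = 16.1868
Variance = 16.1868 / 8 = 2.0234
SE* = √2.0234

SE* = 1.422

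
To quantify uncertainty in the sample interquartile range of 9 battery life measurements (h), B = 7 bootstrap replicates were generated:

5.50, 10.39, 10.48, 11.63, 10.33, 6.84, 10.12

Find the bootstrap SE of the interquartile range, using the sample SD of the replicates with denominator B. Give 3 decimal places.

Bootstrap SE is the standard deviation of the 7 replicate interquartile ranges.
Mean of replicates: (5.50 + 10.39 + 10.48 + 11.63 + 10.33 + 6.84 + 10.12) / 7 = 65.2900 / 7 = 9.3271
Sum of squared deviations: (−3.8271)² + (+1.0629)² + (+1.1529)² + (+2.3029)² + (+1.0029)² + (−2.4871)² + (+0.7929)² = 30.2291
Variance = 30.2291 / 7 = 4.3184
SE* = √4.3184

SE* = 2.078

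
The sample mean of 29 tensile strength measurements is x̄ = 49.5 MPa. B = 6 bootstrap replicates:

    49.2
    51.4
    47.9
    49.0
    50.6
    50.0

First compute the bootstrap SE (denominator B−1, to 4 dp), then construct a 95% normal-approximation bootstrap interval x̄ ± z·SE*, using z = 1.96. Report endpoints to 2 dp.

Mean of replicates = 49.6833; sum of squared deviations = 7.7683; SE* = √(7.7683/5) = 1.2465
Margin = 1.96 × 1.2465 = 2.443
Interval: 49.5 ± 2.443

(47.06, 51.94)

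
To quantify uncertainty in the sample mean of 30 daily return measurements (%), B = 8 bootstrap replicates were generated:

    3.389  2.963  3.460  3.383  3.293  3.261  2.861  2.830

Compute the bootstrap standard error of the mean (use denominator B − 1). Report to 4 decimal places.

SE* = 0.2547

Bootstrap SE is the standard deviation of the 8 replicate means.
Mean of replicates: (3.389 + 2.963 + 3.460 + 3.383 + 3.293 + 3.261 + 2.861 + 2.830) / 8 = 25.44000 / 8 = 3.18000
Sum of squared deviations: (+0.20900)² + (−0.21700)² + (+0.28000)² + (+0.20300)² + (+0.11300)² + (+0.08100)² + (−0.31900)² + (−0.35000)² = 0.45397
Variance = 0.45397 / 7 = 0.06485
SE* = √0.06485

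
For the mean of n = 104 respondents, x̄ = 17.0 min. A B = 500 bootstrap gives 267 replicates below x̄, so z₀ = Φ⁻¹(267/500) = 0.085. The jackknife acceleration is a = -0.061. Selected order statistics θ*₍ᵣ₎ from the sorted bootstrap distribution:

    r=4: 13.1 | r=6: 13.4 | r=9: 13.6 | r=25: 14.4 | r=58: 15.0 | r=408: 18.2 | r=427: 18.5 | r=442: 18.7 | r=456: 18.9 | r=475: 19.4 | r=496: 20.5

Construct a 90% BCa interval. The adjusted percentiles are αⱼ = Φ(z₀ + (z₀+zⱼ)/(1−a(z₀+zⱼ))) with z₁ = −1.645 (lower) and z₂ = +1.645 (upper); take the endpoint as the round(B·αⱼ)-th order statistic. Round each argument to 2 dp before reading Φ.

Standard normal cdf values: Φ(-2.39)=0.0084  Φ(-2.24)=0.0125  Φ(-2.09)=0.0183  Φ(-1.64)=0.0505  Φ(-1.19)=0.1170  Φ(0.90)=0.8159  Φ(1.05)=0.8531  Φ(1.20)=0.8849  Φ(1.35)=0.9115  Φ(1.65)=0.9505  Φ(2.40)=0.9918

(14.4, 19.4)

Lower: z₀ + z₁ = 0.085 + (-1.645) = -1.560; 1 − a(z₀+z₁) = 1 − (-0.061)(-1.560) = 0.9048; argument = 0.085 + (-1.560)/0.9048 = -1.6391 → -1.64.
α₁ = Φ(-1.64) = 0.0505; rank = round(500 × 0.0505) = 25; θ*₍25₎ = 14.4.
Upper: z₀ + z₂ = 1.730; 1 − a(z₀+z₂) = 1.1055; argument = 1.6499 → 1.65; α₂ = 0.9505; rank = 475; θ*₍475₎ = 19.4.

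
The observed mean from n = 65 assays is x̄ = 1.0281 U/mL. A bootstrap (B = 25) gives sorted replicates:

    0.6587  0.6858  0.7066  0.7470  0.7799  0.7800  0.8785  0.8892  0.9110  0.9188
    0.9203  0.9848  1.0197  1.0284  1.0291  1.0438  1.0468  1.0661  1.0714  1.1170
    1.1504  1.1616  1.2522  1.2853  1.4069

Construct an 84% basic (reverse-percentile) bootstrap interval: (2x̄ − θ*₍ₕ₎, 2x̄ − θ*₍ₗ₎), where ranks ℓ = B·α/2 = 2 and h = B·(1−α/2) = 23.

Percentile endpoints at ranks 2 and 23: θ*₍2₎ = 0.6858, θ*₍23₎ = 1.2522.
Basic interval reflects these around x̄:
  lower = 2 × 1.0281 − 1.2522 = 0.8040
  upper = 2 × 1.0281 − 0.6858 = 1.3704

(0.8040, 1.3704)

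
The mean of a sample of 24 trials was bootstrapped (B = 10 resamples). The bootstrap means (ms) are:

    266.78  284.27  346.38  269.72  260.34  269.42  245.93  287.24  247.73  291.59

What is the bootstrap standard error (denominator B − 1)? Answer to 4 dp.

Bootstrap SE is the standard deviation of the 10 replicate means.
Mean of replicates: (266.78 + 284.27 + 346.38 + 269.72 + 260.34 + 269.42 + 245.93 + 287.24 + 247.73 + 291.59) / 10 = 2769.40000 / 10 = 276.94000
Sum of squared deviations: (−10.16000)² + (+7.33000)² + (+69.44000)² + (−7.22000)² + (−16.60000)² + (−7.52000)² + (−31.01000)² + (+10.30000)² + (−29.21000)² + (+14.65000)² = 7498.66360
Variance = 7498.66360 / 9 = 833.18484
SE* = √833.18484

SE* = 28.8649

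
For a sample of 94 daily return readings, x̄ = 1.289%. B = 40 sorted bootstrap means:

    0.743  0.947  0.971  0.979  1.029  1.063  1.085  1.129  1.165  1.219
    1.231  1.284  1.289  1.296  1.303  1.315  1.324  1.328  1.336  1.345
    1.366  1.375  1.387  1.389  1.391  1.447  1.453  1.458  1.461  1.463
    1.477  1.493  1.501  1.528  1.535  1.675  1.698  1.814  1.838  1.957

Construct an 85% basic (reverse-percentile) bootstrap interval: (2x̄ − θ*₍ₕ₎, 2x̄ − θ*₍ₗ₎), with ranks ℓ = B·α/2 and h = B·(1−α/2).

Percentile endpoints at ranks 3 and 37: θ*₍3₎ = 0.971, θ*₍37₎ = 1.698.
Basic interval reflects these around x̄:
  lower = 2 × 1.289 − 1.698 = 0.880
  upper = 2 × 1.289 − 0.971 = 1.607

(0.880, 1.607)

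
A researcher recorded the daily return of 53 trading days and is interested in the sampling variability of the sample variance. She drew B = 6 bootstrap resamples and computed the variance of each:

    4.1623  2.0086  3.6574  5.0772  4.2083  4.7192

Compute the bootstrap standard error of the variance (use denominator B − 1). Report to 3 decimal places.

Bootstrap SE is the standard deviation of the 6 replicate variances.
Mean of replicates: (4.1623 + 2.0086 + 3.6574 + 5.0772 + 4.2083 + 4.7192) / 6 = 23.83300 / 6 = 3.97217
Sum of squared deviations: (+0.19013)² + (−1.96357)² + (−0.31477)² + (+1.10503)² + (+0.23613)² + (+0.74703)² = 5.82574
Variance = 5.82574 / 5 = 1.16515
SE* = √1.16515

SE* = 1.079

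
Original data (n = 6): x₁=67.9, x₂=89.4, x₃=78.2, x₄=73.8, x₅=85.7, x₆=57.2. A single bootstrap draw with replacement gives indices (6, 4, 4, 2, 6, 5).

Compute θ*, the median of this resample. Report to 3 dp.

θ* = 73.800

Resample values: 57.2, 73.8, 73.8, 89.4, 57.2, 85.7.
Sorted: 57.2, 57.2, 73.8, 73.8, 85.7, 89.4
Median = average of the two middle values = 73.800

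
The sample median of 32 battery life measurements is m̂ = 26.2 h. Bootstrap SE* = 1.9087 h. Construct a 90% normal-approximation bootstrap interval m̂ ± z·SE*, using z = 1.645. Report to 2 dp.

Margin = 1.645 × 1.9087 = 3.140
Interval: 26.2 ± 3.140

(23.06, 29.34)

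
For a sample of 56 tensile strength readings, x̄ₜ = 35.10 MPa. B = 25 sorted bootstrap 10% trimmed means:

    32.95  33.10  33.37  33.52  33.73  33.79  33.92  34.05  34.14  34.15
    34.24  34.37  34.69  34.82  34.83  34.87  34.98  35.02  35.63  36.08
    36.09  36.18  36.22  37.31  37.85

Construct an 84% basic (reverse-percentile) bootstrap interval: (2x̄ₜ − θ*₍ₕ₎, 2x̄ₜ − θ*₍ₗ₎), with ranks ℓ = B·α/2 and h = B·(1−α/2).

Percentile endpoints at ranks 2 and 23: θ*₍2₎ = 33.10, θ*₍23₎ = 36.22.
Basic interval reflects these around x̄ₜ:
  lower = 2 × 35.10 − 36.22 = 33.98
  upper = 2 × 35.10 − 33.10 = 37.10

(33.98, 37.10)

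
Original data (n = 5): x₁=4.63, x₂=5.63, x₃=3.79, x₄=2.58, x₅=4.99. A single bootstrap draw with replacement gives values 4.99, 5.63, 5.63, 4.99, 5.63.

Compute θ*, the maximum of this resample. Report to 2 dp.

θ* = 5.63

Maximum = 5.63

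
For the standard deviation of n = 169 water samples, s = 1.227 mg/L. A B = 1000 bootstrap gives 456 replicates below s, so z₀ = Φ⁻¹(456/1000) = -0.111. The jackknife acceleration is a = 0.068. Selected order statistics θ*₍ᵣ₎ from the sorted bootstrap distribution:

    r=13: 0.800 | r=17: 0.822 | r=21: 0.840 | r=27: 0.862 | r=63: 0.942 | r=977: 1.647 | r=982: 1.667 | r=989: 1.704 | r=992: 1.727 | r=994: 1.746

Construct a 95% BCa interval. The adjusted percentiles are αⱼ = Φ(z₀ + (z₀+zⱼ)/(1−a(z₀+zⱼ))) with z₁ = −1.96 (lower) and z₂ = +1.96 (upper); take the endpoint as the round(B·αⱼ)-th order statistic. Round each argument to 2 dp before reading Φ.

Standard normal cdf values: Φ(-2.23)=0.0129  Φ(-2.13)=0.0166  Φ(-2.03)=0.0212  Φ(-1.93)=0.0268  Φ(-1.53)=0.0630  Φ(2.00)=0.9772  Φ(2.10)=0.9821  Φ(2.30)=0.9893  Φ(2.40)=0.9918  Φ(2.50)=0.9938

(0.862, 1.647)

Lower: z₀ + z₁ = -0.111 + (-1.960) = -2.071; 1 − a(z₀+z₁) = 1 − (0.068)(-2.071) = 1.1408; argument = -0.111 + (-2.071)/1.1408 = -1.9263 → -1.93.
α₁ = Φ(-1.93) = 0.0268; rank = round(1000 × 0.0268) = 27; θ*₍27₎ = 0.862.
Upper: z₀ + z₂ = 1.849; 1 − a(z₀+z₂) = 0.8743; argument = 2.0039 → 2.00; α₂ = 0.9772; rank = 977; θ*₍977₎ = 1.647.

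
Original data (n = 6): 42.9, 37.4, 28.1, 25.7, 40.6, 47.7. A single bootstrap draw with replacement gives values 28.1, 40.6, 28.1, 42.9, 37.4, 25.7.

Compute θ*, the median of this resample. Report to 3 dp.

θ* = 32.750

Sorted: 25.7, 28.1, 28.1, 37.4, 40.6, 42.9
Median = average of the two middle values = 32.750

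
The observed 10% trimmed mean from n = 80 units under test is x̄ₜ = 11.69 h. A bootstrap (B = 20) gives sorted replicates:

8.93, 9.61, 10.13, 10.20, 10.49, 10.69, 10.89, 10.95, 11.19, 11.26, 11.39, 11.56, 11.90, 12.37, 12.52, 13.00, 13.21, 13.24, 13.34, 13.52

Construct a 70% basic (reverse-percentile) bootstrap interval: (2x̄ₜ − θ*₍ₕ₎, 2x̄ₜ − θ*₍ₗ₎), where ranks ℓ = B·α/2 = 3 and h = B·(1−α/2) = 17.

(10.17, 13.25)

Percentile endpoints at ranks 3 and 17: θ*₍3₎ = 10.13, θ*₍17₎ = 13.21.
Basic interval reflects these around x̄ₜ:
  lower = 2 × 11.69 − 13.21 = 10.17
  upper = 2 × 11.69 − 10.13 = 13.25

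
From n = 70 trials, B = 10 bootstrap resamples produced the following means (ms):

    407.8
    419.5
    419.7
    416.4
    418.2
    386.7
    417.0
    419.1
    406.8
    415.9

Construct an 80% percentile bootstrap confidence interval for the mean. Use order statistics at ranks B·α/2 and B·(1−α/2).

(386.7, 419.5)

Sorted replicates: 386.7, 406.8, 407.8, 415.9, 416.4, 417.0, 418.2, 419.1, 419.5, 419.7
α = 0.20; lower rank = 10 × 0.100 = 1; upper rank = 10 × 0.900 = 9.
The 1st smallest replicate is 386.7; the 9th is 419.5.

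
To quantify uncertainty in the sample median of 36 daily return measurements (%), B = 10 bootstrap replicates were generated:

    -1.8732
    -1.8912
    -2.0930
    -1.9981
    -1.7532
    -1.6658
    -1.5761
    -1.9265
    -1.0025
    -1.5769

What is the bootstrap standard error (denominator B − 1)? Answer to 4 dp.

Bootstrap SE is the standard deviation of the 10 replicate medians.
Mean of replicates: ((-1.8732) + (-1.8912) + (-2.0930) + (-1.9981) + (-1.7532) + (-1.6658) + (-1.5761) + (-1.9265) + (-1.0025) + (-1.5769)) / 10 = -17.35650 / 10 = -1.73565
Sum of squared deviations: (−0.13755)² + (−0.15555)² + (−0.35735)² + (−0.26245)² + (−0.01755)² + (+0.06985)² + (+0.15955)² + (−0.19085)² + (+0.73315)² + (+0.15875)² = 0.86947
Variance = 0.86947 / 9 = 0.09661
SE* = √0.09661

SE* = 0.3108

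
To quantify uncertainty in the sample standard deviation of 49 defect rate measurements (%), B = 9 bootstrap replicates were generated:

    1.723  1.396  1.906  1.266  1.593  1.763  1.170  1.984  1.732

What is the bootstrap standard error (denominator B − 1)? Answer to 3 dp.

SE* = 0.282

Bootstrap SE is the standard deviation of the 9 replicate standard deviations.
Mean of replicates: (1.723 + 1.396 + 1.906 + 1.266 + 1.593 + 1.763 + 1.170 + 1.984 + 1.732) / 9 = 14.5330 / 9 = 1.6148
Sum of squared deviations: (+0.1082)² + (−0.2188)² + (+0.2912)² + (−0.3488)² + (−0.0218)² + (+0.1482)² + (−0.4448)² + (+0.3692)² + (+0.1172)² = 0.6364
Variance = 0.6364 / 8 = 0.0795
SE* = √0.0795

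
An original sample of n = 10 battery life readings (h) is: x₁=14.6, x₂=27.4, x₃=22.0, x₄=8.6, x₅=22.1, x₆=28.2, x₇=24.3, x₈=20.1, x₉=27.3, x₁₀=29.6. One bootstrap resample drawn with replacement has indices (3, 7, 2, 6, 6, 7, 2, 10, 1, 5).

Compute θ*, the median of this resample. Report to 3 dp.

θ* = 25.850

Resample values: 22.0, 24.3, 27.4, 28.2, 28.2, 24.3, 27.4, 29.6, 14.6, 22.1.
Sorted: 14.6, 22.0, 22.1, 24.3, 24.3, 27.4, 27.4, 28.2, 28.2, 29.6
Median = average of the two middle values = 25.850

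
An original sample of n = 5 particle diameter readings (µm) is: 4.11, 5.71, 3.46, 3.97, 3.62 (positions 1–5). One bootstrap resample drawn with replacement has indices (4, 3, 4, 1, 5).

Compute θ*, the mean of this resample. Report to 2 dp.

θ* = 3.83

Resample values: 3.97, 3.46, 3.97, 4.11, 3.62.
Mean = (3.97 + 3.46 + 3.97 + 4.11 + 3.62) / 5 = 19.130 / 5 = 3.83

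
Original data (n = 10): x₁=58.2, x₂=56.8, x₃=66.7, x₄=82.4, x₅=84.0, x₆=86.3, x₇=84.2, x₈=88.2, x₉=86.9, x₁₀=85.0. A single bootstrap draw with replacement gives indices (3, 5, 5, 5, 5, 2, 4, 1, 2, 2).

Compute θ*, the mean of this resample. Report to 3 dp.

θ* = 71.370

Resample values: 66.7, 84.0, 84.0, 84.0, 84.0, 56.8, 82.4, 58.2, 56.8, 56.8.
Mean = (66.7 + 84.0 + 84.0 + 84.0 + 84.0 + 56.8 + 82.4 + 58.2 + 56.8 + 56.8) / 10 = 713.70 / 10 = 71.370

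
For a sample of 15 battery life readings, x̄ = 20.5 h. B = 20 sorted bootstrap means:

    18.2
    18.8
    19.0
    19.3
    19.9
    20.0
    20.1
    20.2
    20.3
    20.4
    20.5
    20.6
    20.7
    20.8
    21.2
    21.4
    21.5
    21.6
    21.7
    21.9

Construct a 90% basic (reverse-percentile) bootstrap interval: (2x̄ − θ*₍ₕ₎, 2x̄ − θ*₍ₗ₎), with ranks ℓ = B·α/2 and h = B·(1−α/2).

Percentile endpoints at ranks 1 and 19: θ*₍1₎ = 18.2, θ*₍19₎ = 21.7.
Basic interval reflects these around x̄:
  lower = 2 × 20.5 − 21.7 = 19.3
  upper = 2 × 20.5 − 18.2 = 22.8

(19.3, 22.8)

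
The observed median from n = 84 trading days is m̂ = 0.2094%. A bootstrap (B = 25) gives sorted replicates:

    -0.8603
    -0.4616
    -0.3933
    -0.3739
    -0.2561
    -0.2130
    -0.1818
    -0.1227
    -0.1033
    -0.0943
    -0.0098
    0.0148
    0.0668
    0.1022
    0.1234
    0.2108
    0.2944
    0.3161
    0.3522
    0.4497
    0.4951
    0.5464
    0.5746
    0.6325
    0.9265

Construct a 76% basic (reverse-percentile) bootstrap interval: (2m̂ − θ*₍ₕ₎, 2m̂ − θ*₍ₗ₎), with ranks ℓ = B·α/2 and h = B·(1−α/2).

Percentile endpoints at ranks 3 and 22: θ*₍3₎ = -0.3933, θ*₍22₎ = 0.5464.
Basic interval reflects these around m̂:
  lower = 2 × 0.2094 − 0.5464 = -0.1276
  upper = 2 × 0.2094 − -0.3933 = 0.8121

(-0.1276, 0.8121)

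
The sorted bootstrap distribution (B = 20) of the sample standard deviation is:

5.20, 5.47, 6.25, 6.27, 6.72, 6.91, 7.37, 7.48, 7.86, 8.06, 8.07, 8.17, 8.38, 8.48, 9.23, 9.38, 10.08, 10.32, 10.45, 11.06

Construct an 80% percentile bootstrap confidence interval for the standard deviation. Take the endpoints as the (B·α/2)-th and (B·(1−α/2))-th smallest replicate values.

(5.47, 10.32)

α = 0.20; lower rank = 20 × 0.100 = 2; upper rank = 20 × 0.900 = 18.
The 2nd smallest replicate is 5.47; the 18th is 10.32.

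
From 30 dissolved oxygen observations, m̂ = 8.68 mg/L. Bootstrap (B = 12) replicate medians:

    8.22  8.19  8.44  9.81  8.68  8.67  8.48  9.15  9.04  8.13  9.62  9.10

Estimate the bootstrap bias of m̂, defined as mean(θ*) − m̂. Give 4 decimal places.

bias = +0.1142

mean(θ*) = (8.22 + 8.19 + 8.44 + 9.81 + 8.68 + 8.67 + 8.48 + 9.15 + 9.04 + 8.13 + 9.62 + 9.10) / 12 = 8.79417
bias = 8.79417 − 8.68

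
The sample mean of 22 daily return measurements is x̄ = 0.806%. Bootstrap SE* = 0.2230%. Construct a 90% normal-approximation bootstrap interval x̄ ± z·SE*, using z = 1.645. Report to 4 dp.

Margin = 1.645 × 0.2230 = 0.36684
Interval: 0.806 ± 0.36684

(0.4392, 1.1728)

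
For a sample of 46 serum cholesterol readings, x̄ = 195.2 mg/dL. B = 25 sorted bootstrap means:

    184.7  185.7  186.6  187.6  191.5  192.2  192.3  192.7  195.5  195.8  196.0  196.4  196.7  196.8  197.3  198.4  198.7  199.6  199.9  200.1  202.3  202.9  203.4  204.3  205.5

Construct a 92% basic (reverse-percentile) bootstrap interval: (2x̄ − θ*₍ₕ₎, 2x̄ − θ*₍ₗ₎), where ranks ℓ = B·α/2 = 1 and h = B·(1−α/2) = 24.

Percentile endpoints at ranks 1 and 24: θ*₍1₎ = 184.7, θ*₍24₎ = 204.3.
Basic interval reflects these around x̄:
  lower = 2 × 195.2 − 204.3 = 186.1
  upper = 2 × 195.2 − 184.7 = 205.7

(186.1, 205.7)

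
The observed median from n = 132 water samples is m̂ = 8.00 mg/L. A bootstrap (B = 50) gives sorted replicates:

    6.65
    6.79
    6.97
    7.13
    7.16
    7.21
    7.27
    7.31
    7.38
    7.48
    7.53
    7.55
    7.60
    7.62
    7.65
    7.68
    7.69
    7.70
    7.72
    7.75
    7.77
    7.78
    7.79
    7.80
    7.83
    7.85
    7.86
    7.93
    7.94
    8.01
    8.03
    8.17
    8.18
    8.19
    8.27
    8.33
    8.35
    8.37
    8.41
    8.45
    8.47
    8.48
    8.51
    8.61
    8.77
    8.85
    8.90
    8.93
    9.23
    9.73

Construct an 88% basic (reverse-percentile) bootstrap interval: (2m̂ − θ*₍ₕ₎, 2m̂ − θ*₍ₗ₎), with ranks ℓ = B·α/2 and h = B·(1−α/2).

(7.10, 9.03)

Percentile endpoints at ranks 3 and 47: θ*₍3₎ = 6.97, θ*₍47₎ = 8.90.
Basic interval reflects these around m̂:
  lower = 2 × 8.00 − 8.90 = 7.10
  upper = 2 × 8.00 − 6.97 = 9.03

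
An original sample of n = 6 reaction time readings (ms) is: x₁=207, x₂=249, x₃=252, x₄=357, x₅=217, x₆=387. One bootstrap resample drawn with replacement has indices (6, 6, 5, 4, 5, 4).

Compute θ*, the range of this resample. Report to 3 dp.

θ* = 170.000

Resample values: 387, 387, 217, 357, 217, 357.
Range = 387 − 217 = 170.000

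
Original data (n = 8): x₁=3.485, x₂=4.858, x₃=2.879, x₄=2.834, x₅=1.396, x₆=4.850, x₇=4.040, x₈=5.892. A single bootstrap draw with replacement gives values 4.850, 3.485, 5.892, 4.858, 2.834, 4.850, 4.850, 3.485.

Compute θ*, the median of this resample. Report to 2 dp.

θ* = 4.85

Sorted: 2.834, 3.485, 3.485, 4.850, 4.850, 4.850, 4.858, 5.892
Median = average of the two middle values = 4.85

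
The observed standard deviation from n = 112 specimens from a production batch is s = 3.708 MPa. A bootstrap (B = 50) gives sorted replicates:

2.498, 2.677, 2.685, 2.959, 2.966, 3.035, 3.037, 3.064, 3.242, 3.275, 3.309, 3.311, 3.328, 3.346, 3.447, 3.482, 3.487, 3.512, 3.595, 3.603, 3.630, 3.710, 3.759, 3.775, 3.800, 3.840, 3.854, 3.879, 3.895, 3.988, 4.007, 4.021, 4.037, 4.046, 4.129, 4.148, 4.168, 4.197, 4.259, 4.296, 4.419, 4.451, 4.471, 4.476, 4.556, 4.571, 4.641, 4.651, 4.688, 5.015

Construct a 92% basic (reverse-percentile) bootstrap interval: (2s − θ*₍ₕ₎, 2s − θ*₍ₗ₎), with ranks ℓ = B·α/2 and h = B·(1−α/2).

Percentile endpoints at ranks 2 and 48: θ*₍2₎ = 2.677, θ*₍48₎ = 4.651.
Basic interval reflects these around s:
  lower = 2 × 3.708 − 4.651 = 2.765
  upper = 2 × 3.708 − 2.677 = 4.739

(2.765, 4.739)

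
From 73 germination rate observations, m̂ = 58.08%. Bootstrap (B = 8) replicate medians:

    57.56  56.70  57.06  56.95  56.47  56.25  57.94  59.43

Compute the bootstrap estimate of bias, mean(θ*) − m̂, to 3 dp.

bias = −0.785

mean(θ*) = (57.56 + 56.70 + 57.06 + 56.95 + 56.47 + 56.25 + 57.94 + 59.43) / 8 = 57.2950
bias = 57.2950 − 58.08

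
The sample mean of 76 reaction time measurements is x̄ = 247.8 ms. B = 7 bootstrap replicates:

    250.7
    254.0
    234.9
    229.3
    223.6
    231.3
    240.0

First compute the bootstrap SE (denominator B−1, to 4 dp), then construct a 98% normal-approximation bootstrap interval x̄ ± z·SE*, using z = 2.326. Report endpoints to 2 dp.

(221.65, 273.95)

Mean of replicates = 237.6857; sum of squared deviations = 758.1486; SE* = √(758.1486/6) = 11.2409
Margin = 2.326 × 11.2409 = 26.146
Interval: 247.8 ± 26.146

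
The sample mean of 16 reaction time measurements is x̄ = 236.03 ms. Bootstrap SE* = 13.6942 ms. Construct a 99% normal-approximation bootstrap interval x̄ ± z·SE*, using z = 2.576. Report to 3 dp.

Margin = 2.576 × 13.6942 = 35.2763
Interval: 236.03 ± 35.2763

(200.754, 271.306)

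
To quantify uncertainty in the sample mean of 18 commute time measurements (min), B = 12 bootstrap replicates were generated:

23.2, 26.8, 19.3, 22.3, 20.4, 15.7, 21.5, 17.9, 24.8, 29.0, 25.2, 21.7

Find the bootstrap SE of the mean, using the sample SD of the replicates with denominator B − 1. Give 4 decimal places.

Bootstrap SE is the standard deviation of the 12 replicate means.
Mean of replicates: (23.2 + 26.8 + 19.3 + 22.3 + 20.4 + 15.7 + 21.5 + 17.9 + 24.8 + 29.0 + 25.2 + 21.7) / 12 = 267.80000 / 12 = 22.31667
Sum of squared deviations: (+0.88333)² + (+4.48333)² + (−3.01667)² + (−0.01667)² + (−1.91667)² + (−6.61667)² + (−0.81667)² + (−4.41667)² + (+2.48333)² + (+6.68333)² + (+2.88333)² + (−0.61667)² = 157.13667
Variance = 157.13667 / 11 = 14.28515
SE* = √14.28515

SE* = 3.7796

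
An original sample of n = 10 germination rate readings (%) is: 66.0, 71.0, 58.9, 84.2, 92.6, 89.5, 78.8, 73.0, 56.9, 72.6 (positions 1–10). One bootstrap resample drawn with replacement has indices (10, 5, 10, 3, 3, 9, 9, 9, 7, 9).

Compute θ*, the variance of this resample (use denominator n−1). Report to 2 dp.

Resample values: 72.6, 92.6, 72.6, 58.9, 58.9, 56.9, 56.9, 56.9, 78.8, 56.9.
Mean = 66.2000; sum of squared deviations = 1390.1800
s² = 1390.1800 / 9 = 154.4644

θ* = 154.46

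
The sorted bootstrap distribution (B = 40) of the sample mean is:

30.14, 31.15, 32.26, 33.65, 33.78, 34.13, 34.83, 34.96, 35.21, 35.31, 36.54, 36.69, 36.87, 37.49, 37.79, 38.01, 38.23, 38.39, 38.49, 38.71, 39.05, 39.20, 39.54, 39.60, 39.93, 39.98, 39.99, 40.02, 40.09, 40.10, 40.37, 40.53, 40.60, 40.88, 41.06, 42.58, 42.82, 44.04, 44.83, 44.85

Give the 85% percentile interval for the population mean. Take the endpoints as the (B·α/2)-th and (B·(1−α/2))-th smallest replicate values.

(32.26, 42.82)

α = 0.15; lower rank = 40 × 0.075 = 3; upper rank = 40 × 0.925 = 37.
The 3rd smallest replicate is 32.26; the 37th is 42.82.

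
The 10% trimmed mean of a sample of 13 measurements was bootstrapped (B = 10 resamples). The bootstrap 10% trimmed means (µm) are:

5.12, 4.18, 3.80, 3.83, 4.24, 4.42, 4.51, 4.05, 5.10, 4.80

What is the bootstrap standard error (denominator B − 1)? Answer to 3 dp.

Bootstrap SE is the standard deviation of the 10 replicate 10% trimmed means.
Mean of replicates: (5.12 + 4.18 + 3.80 + 3.83 + 4.24 + 4.42 + 4.51 + 4.05 + 5.10 + 4.80) / 10 = 44.0500 / 10 = 4.4050
Sum of squared deviations: (+0.7150)² + (−0.2250)² + (−0.6050)² + (−0.5750)² + (−0.1650)² + (+0.0150)² + (+0.1050)² + (−0.3550)² + (+0.6950)² + (+0.3950)² = 2.0620
Variance = 2.0620 / 9 = 0.2291
SE* = √0.2291

SE* = 0.479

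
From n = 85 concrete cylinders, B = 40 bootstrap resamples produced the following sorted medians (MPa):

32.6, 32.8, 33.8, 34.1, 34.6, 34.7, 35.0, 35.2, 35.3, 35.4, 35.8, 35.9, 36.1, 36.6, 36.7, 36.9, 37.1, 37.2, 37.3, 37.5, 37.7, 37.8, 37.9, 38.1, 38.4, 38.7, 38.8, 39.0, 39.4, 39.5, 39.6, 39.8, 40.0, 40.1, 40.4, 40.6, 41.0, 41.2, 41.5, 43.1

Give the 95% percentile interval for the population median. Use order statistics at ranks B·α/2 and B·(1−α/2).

(32.6, 41.5)

α = 0.05; lower rank = 40 × 0.025 = 1; upper rank = 40 × 0.975 = 39.
The 1st smallest replicate is 32.6; the 39th is 41.5.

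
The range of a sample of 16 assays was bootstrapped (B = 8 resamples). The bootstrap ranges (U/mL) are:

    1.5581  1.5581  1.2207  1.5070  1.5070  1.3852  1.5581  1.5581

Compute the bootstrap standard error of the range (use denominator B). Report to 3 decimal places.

SE* = 0.113

Bootstrap SE is the standard deviation of the 8 replicate ranges.
Mean of replicates: (1.5581 + 1.5581 + 1.2207 + 1.5070 + 1.5070 + 1.3852 + 1.5581 + 1.5581) / 8 = 11.85230 / 8 = 1.48154
Sum of squared deviations: (+0.07656)² + (+0.07656)² + (−0.26084)² + (+0.02546)² + (+0.02546)² + (−0.09634)² + (+0.07656)² + (+0.07656)² = 0.10206
Variance = 0.10206 / 8 = 0.01276
SE* = √0.01276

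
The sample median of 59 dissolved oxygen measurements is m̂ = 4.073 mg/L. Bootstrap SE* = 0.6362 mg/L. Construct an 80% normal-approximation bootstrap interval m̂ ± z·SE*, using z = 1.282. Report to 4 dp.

Margin = 1.282 × 0.6362 = 0.81561
Interval: 4.073 ± 0.81561

(3.2574, 4.8886)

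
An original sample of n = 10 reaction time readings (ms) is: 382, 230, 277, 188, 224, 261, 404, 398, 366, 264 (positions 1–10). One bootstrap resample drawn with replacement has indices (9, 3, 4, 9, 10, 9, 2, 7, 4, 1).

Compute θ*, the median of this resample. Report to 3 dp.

Resample values: 366, 277, 188, 366, 264, 366, 230, 404, 188, 382.
Sorted: 188, 188, 230, 264, 277, 366, 366, 366, 382, 404
Median = average of the two middle values = 321.500

θ* = 321.500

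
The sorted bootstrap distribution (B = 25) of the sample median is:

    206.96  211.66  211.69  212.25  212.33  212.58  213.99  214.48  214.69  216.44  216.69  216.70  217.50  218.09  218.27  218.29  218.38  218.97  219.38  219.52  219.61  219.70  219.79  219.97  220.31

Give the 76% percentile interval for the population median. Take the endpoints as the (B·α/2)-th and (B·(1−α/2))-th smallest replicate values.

α = 0.24; lower rank = 25 × 0.120 = 3; upper rank = 25 × 0.880 = 22.
The 3rd smallest replicate is 211.69; the 22nd is 219.70.

(211.69, 219.70)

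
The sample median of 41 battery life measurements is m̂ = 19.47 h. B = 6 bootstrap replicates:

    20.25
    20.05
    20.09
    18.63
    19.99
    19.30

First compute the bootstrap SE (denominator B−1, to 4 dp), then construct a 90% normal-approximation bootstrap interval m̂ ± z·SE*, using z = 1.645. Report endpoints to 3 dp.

(18.439, 20.501)

Mean of replicates = 19.7183; sum of squared deviations = 1.9641; SE* = √(1.9641/5) = 0.6268
Margin = 1.645 × 0.6268 = 1.0311
Interval: 19.47 ± 1.0311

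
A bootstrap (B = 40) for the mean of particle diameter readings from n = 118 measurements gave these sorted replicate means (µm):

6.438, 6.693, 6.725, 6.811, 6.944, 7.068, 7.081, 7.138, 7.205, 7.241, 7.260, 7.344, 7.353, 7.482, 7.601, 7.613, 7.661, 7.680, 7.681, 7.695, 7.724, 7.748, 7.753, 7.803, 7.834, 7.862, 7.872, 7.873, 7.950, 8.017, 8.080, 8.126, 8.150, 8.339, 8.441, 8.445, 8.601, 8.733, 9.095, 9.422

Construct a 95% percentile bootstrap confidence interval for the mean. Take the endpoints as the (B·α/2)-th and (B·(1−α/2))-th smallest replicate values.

α = 0.05; lower rank = 40 × 0.025 = 1; upper rank = 40 × 0.975 = 39.
The 1st smallest replicate is 6.438; the 39th is 9.095.

(6.438, 9.095)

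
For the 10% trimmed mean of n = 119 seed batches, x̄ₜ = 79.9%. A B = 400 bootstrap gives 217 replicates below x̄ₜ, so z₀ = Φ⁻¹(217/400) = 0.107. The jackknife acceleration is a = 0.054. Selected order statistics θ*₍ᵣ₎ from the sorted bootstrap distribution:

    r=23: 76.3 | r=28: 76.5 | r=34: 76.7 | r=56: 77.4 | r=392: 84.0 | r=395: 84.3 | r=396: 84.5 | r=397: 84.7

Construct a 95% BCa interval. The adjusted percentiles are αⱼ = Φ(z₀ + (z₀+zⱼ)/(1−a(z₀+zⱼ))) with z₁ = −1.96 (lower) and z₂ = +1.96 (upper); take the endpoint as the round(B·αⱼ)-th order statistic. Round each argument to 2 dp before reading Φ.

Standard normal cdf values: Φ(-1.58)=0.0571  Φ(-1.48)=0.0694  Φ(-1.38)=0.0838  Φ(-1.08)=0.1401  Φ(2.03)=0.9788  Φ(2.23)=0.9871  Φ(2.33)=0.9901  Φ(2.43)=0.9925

Lower: z₀ + z₁ = 0.107 + (-1.960) = -1.853; 1 − a(z₀+z₁) = 1 − (0.054)(-1.853) = 1.1001; argument = 0.107 + (-1.853)/1.1001 = -1.5775 → -1.58.
α₁ = Φ(-1.58) = 0.0571; rank = round(400 × 0.0571) = 23; θ*₍23₎ = 76.3.
Upper: z₀ + z₂ = 2.067; 1 − a(z₀+z₂) = 0.8884; argument = 2.4337 → 2.43; α₂ = 0.9925; rank = 397; θ*₍397₎ = 84.7.

(76.3, 84.7)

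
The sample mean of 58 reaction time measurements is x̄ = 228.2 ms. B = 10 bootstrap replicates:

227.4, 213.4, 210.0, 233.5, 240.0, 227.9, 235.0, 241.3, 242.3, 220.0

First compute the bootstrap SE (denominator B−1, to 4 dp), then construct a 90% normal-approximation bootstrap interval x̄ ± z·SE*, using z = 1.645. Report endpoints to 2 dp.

(209.25, 247.15)

Mean of replicates = 229.0800; sum of squared deviations = 1194.4960; SE* = √(1194.4960/9) = 11.5205
Margin = 1.645 × 11.5205 = 18.951
Interval: 228.2 ± 18.951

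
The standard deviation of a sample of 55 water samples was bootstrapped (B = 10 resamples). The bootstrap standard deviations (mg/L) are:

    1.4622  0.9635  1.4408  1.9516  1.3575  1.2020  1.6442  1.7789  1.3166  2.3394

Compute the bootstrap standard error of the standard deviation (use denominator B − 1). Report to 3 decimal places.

SE* = 0.397

Bootstrap SE is the standard deviation of the 10 replicate standard deviations.
Mean of replicates: (1.4622 + 0.9635 + 1.4408 + 1.9516 + 1.3575 + 1.2020 + 1.6442 + 1.7789 + 1.3166 + 2.3394) / 10 = 15.45670 / 10 = 1.54567
Sum of squared deviations: (−0.08347)² + (−0.58217)² + (−0.10487)² + (+0.40593)² + (−0.18817)² + (−0.34367)² + (+0.09853)² + (+0.23323)² + (−0.22907)² + (+0.79373)² = 1.42177
Variance = 1.42177 / 9 = 0.15797
SE* = √0.15797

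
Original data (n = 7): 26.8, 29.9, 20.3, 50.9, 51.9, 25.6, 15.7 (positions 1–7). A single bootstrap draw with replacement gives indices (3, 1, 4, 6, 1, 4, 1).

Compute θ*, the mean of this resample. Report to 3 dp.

Resample values: 20.3, 26.8, 50.9, 25.6, 26.8, 50.9, 26.8.
Mean = (20.3 + 26.8 + 50.9 + 25.6 + 26.8 + 50.9 + 26.8) / 7 = 228.10 / 7 = 32.586

θ* = 32.586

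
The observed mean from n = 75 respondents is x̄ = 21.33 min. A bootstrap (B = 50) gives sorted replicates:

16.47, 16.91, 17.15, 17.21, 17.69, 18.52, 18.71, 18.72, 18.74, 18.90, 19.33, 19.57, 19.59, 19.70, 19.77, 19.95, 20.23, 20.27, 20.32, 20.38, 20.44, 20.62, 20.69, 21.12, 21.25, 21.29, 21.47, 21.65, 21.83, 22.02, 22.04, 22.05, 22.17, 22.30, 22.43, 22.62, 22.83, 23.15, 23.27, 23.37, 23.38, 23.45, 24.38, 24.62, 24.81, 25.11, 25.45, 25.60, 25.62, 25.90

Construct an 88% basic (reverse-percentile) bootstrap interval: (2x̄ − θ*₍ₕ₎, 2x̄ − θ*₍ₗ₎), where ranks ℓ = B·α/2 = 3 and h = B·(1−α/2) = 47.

Percentile endpoints at ranks 3 and 47: θ*₍3₎ = 17.15, θ*₍47₎ = 25.45.
Basic interval reflects these around x̄:
  lower = 2 × 21.33 − 25.45 = 17.21
  upper = 2 × 21.33 − 17.15 = 25.51

(17.21, 25.51)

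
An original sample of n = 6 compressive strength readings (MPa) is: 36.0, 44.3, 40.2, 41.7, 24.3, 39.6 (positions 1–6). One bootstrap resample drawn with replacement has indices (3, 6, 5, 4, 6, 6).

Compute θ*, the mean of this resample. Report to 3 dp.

Resample values: 40.2, 39.6, 24.3, 41.7, 39.6, 39.6.
Mean = (40.2 + 39.6 + 24.3 + 41.7 + 39.6 + 39.6) / 6 = 225.00 / 6 = 37.500

θ* = 37.500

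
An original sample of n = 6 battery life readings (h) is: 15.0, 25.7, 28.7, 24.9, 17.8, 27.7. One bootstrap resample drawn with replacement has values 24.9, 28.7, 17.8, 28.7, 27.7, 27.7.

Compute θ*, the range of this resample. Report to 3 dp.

θ* = 10.900

Range = 28.7 − 17.8 = 10.900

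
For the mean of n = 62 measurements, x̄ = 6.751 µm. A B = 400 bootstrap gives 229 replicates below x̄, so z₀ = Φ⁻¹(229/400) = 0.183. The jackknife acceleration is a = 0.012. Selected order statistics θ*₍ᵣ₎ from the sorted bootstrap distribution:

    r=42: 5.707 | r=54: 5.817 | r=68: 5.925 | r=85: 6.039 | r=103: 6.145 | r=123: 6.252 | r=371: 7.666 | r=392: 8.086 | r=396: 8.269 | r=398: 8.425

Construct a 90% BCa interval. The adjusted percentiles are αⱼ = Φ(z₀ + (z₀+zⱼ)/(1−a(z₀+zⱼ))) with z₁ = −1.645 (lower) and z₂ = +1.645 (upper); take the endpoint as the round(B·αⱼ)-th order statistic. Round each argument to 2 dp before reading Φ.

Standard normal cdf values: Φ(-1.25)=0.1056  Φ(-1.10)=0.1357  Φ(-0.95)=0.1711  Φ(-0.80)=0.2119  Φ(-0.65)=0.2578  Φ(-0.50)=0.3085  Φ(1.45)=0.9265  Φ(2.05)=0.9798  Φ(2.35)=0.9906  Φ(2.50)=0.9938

Lower: z₀ + z₁ = 0.183 + (-1.645) = -1.462; 1 − a(z₀+z₁) = 1 − (0.012)(-1.462) = 1.0175; argument = 0.183 + (-1.462)/1.0175 = -1.2538 → -1.25.
α₁ = Φ(-1.25) = 0.1056; rank = round(400 × 0.1056) = 42; θ*₍42₎ = 5.707.
Upper: z₀ + z₂ = 1.828; 1 − a(z₀+z₂) = 0.9781; argument = 2.0520 → 2.05; α₂ = 0.9798; rank = 392; θ*₍392₎ = 8.086.

(5.707, 8.086)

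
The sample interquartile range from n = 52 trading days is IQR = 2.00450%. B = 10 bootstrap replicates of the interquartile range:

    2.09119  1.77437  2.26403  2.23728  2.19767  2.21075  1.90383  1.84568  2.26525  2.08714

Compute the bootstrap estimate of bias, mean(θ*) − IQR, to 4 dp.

mean(θ*) = (2.09119 + 1.77437 + 2.26403 + 2.23728 + 2.19767 + 2.21075 + 1.90383 + 1.84568 + 2.26525 + 2.08714) / 10 = 2.08772
bias = 2.08772 − 2.00450

bias = +0.0832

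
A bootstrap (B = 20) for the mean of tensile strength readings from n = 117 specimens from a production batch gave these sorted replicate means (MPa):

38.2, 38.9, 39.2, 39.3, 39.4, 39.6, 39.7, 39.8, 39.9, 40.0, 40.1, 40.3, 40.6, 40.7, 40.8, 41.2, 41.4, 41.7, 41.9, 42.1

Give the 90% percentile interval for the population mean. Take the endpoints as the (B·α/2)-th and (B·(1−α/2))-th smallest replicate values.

α = 0.10; lower rank = 20 × 0.050 = 1; upper rank = 20 × 0.950 = 19.
The 1st smallest replicate is 38.2; the 19th is 41.9.

(38.2, 41.9)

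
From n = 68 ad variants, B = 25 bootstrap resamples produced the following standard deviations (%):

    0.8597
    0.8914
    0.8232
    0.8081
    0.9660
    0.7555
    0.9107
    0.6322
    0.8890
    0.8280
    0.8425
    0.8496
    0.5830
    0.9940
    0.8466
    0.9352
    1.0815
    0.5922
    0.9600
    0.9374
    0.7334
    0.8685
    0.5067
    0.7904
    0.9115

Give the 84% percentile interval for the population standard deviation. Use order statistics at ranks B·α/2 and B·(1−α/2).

(0.5830, 0.9660)

Sorted replicates: 0.5067, 0.5830, 0.5922, 0.6322, 0.7334, 0.7555, 0.7904, 0.8081, 0.8232, 0.8280, 0.8425, 0.8466, 0.8496, 0.8597, 0.8685, 0.8890, 0.8914, 0.9107, 0.9115, 0.9352, 0.9374, 0.9600, 0.9660, 0.9940, 1.0815
α = 0.16; lower rank = 25 × 0.080 = 2; upper rank = 25 × 0.920 = 23.
The 2nd smallest replicate is 0.5830; the 23rd is 0.9660.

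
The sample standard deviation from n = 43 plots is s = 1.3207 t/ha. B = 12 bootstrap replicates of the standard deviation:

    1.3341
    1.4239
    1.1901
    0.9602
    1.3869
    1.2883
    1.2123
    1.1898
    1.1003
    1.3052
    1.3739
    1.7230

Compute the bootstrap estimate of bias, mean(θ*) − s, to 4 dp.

mean(θ*) = (1.3341 + 1.4239 + 1.1901 + 0.9602 + 1.3869 + 1.2883 + 1.2123 + 1.1898 + 1.1003 + 1.3052 + 1.3739 + 1.7230) / 12 = 1.29067
bias = 1.29067 − 1.3207

bias = −0.0300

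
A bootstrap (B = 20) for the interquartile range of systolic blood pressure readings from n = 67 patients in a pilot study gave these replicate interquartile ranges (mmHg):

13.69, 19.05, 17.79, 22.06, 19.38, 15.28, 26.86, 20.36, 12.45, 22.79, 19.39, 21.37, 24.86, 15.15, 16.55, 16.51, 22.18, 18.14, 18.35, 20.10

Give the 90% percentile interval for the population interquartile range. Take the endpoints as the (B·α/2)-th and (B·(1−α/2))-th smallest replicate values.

(12.45, 24.86)

Sorted replicates: 12.45, 13.69, 15.15, 15.28, 16.51, 16.55, 17.79, 18.14, 18.35, 19.05, 19.38, 19.39, 20.10, 20.36, 21.37, 22.06, 22.18, 22.79, 24.86, 26.86
α = 0.10; lower rank = 20 × 0.050 = 1; upper rank = 20 × 0.950 = 19.
The 1st smallest replicate is 12.45; the 19th is 24.86.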